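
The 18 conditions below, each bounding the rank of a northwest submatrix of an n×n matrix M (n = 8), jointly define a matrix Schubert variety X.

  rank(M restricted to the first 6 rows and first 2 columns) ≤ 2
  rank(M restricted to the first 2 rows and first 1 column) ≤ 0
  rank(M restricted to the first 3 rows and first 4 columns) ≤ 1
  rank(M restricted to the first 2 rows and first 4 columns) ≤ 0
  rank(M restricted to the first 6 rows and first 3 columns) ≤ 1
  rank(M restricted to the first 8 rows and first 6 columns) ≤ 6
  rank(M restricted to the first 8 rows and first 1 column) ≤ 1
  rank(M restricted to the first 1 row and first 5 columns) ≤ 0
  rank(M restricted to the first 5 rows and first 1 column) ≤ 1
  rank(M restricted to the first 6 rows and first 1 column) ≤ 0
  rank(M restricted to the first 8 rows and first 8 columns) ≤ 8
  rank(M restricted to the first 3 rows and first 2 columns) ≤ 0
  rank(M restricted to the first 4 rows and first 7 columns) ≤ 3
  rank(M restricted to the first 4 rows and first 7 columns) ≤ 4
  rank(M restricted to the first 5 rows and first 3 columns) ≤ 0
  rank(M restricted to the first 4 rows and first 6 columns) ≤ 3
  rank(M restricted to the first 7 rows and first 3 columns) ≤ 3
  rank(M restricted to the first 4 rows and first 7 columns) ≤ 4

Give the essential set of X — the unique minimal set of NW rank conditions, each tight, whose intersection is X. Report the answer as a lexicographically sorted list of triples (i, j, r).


Propagating the 18 rank bounds to every northwest block:

  row 1: 0, 0, 0, 0, 0, 1, 1, 1
  row 2: 0, 0, 0, 0, 1, 2, 2, 2
  row 3: 0, 0, 0, 1, 2, 3, 3, 3
  row 4: 0, 0, 0, 1, 2, 3, 3, 4
  row 5: 0, 0, 0, 1, 2, 3, 4, 5
  row 6: 0, 1, 1, 2, 3, 4, 5, 6
  row 7: 1, 2, 2, 3, 4, 5, 6, 7
  row 8: 1, 2, 3, 4, 5, 6, 7, 8

reading off 1-entries of Δ²R: w = (6, 5, 4, 8, 7, 2, 1, 3).

ℓ(w)=20; the 5 essential cells (i,j,r):

[(1, 5, 0), (2, 4, 0), (4, 7, 3), (5, 3, 0), (6, 1, 0)]


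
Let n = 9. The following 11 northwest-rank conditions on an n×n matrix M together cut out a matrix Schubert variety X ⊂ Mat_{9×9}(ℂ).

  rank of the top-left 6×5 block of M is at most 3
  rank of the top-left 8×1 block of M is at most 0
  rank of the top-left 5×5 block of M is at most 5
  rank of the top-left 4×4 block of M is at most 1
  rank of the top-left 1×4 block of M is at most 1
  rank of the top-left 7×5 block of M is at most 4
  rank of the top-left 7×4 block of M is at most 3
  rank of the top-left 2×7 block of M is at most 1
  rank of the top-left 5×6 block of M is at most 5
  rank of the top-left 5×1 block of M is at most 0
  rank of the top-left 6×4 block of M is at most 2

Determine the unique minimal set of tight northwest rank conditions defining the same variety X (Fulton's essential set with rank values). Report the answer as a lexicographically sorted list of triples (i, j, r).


Reconstructing r_w from the 11 given conditions:

  0  1  1  1  1  1  1  1  1
  0  1  1  1  1  1  1  2  2
  0  1  1  1  2  2  2  3  3
  0  1  1  1  2  3  3  4  4
  0  1  2  2  3  4  4  5  5
  0  1  2  2  3  4  5  6  6
  0  1  2  3  4  5  6  7  7
  0  1  2  3  4  5  6  7  8
  1  2  3  4  5  6  7  8  9

reading off 1-entries of Δ²R: w = (2, 8, 5, 6, 3, 7, 4, 9, 1).

ℓ(w)=18; the 4 essential cells (i,j,r):

[(2, 7, 1), (4, 4, 1), (6, 4, 2), (8, 1, 0)]


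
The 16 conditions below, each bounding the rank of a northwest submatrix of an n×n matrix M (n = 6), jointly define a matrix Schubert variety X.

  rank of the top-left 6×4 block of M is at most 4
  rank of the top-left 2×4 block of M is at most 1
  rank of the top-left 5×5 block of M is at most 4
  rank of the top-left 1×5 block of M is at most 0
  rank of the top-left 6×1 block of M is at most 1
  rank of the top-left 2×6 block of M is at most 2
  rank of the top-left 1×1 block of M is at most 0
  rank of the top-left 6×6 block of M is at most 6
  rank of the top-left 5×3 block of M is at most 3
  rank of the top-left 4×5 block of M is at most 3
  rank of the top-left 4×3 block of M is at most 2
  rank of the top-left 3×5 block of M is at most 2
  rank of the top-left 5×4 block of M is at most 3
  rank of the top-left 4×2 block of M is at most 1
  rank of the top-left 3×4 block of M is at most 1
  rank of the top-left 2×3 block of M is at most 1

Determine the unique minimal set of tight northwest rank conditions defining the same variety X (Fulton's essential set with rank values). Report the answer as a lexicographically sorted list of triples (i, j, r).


Computing R[i][j] = min implied NW-rank bound (n=6, 16 conditions):

  row 1: 0  0  0  0  0  1
  row 2: 1  1  1  1  1  2
  row 3: 1  1  1  1  2  3
  row 4: 1  1  2  2  3  4
  row 5: 1  2  3  3  4  5
  row 6: 1  2  3  4  5  6

reading off 1-entries of Δ²R: w = (6, 1, 5, 3, 2, 4).

3 SE-corners of the 9-cell Rothe diagram give Ess(w):

[(1, 5, 0), (3, 4, 1), (4, 2, 1)]


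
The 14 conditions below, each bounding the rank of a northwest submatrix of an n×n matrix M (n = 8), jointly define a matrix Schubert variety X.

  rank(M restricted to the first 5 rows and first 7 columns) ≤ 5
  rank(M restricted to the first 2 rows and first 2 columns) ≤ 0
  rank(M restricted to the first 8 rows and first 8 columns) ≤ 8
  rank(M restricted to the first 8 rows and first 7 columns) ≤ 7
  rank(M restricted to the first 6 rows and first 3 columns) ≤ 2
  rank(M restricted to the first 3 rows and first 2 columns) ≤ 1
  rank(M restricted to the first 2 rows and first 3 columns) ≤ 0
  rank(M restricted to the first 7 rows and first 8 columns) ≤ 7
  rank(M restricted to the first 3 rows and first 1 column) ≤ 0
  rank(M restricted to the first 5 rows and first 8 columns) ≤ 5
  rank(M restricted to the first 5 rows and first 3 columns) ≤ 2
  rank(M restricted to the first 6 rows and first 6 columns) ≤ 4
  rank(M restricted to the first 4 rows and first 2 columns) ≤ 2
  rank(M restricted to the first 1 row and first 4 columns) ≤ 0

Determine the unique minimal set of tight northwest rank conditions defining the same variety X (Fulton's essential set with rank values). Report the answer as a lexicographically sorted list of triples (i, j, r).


Reconstructing r_w from the 14 given conditions:

  row 1: 0, 0, 0, 0, 1, 1, 1, 1
  row 2: 0, 0, 0, 1, 2, 2, 2, 2
  row 3: 0, 1, 1, 2, 3, 3, 3, 3
  row 4: 1, 2, 2, 3, 4, 4, 4, 4
  row 5: 1, 2, 2, 3, 4, 4, 5, 5
  row 6: 1, 2, 2, 3, 4, 4, 5, 6
  row 7: 1, 2, 3, 4, 5, 5, 6, 7
  row 8: 1, 2, 3, 4, 5, 6, 7, 8

the unique w with this rank table is (5, 4, 2, 1, 7, 8, 3, 6).

|D(w)|=12, |Ess(w)|=5:

[(1, 4, 0), (2, 3, 0), (3, 1, 0), (6, 3, 2), (6, 6, 4)]


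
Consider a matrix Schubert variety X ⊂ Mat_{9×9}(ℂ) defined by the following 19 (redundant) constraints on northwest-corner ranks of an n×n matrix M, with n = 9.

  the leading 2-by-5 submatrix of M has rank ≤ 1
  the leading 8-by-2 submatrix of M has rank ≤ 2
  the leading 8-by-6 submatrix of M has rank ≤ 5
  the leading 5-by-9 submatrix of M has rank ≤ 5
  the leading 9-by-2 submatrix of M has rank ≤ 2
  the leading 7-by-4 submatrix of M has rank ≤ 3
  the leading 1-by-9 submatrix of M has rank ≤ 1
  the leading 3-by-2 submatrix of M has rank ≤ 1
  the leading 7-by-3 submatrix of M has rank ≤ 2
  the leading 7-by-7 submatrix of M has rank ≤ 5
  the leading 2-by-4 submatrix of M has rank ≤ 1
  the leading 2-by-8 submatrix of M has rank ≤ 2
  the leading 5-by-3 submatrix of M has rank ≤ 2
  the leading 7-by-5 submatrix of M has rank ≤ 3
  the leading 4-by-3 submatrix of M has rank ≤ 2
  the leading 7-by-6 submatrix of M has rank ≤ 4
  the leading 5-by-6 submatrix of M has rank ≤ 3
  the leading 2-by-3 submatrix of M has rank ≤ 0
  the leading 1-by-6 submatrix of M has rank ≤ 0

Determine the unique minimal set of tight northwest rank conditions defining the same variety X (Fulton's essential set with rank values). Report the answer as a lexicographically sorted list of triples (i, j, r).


The tightest implied rank at each (i,j), from the 19 conditions:

  0 0 0 0 0 0 1 1 1
  0 0 0 1 1 1 2 2 2
  1 1 1 2 2 2 3 3 3
  1 2 2 3 3 3 4 4 4
  1 2 2 3 3 3 4 5 5
  1 2 2 3 3 4 5 6 6
  1 2 2 3 3 4 5 6 7
  1 2 3 4 4 5 6 7 8
  1 2 3 4 5 6 7 8 9

reading off 1-entries of Δ²R: w = (7, 4, 1, 2, 8, 6, 9, 3, 5).

|D(w)|=16, |Ess(w)|=5:

[(1, 6, 0), (2, 3, 0), (5, 6, 3), (7, 3, 2), (7, 5, 3)]


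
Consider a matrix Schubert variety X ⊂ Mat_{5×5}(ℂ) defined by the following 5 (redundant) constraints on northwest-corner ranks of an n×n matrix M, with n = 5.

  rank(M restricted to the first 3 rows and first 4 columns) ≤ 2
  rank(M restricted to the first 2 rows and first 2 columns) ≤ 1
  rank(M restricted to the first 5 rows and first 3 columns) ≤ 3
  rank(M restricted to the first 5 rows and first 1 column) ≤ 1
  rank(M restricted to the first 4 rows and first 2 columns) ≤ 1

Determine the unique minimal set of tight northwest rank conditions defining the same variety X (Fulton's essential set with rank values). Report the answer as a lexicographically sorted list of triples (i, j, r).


Reconstructing r_w from the 5 given conditions:

  row 1: 1  1  1  1  1
  row 2: 1  1  2  2  2
  row 3: 1  1  2  2  3
  row 4: 1  1  2  3  4
  row 5: 1  2  3  4  5

hence w(1..5) = (1, 3, 5, 4, 2).

2 SE-corners of the 4-cell Rothe diagram give Ess(w):

[(3, 4, 2), (4, 2, 1)]


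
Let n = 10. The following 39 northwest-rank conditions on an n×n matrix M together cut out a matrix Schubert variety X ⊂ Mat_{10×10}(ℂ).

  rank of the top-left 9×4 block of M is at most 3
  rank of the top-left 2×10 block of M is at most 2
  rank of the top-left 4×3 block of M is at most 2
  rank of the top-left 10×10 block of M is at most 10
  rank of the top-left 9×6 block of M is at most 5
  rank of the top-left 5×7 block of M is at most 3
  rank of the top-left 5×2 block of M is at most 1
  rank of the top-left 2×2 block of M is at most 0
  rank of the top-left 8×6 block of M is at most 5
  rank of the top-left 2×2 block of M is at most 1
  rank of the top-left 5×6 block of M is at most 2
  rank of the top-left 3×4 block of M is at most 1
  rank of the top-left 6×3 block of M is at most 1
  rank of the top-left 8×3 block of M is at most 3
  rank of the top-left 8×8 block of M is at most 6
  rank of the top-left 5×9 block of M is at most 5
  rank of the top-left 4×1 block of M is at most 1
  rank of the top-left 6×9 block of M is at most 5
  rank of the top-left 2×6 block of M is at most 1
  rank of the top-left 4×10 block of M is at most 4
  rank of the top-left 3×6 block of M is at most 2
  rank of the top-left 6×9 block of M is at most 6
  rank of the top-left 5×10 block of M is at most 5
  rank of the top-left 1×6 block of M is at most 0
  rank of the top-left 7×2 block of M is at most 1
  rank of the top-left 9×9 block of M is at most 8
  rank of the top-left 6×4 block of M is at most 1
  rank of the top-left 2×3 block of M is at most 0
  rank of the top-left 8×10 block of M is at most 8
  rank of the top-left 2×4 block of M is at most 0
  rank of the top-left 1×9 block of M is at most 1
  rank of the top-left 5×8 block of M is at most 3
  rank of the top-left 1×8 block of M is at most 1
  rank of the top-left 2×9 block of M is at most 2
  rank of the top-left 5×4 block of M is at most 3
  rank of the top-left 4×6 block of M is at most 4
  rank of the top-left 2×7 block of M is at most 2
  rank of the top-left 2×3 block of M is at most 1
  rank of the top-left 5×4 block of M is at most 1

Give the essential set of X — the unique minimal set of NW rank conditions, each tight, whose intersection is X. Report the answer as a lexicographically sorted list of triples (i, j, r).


Recovering R(i,j) via the rank-extension bound from the 39 conditions:

  0, 0, 0, 0, 0, 0, 1, 1, 1, 1
  0, 0, 0, 0, 1, 1, 2, 2, 2, 2
  1, 1, 1, 1, 2, 2, 3, 3, 3, 3
  1, 1, 1, 1, 2, 2, 3, 3, 4, 4
  1, 1, 1, 1, 2, 2, 3, 3, 4, 5
  1, 1, 1, 1, 2, 3, 4, 4, 5, 6
  1, 1, 2, 2, 3, 4, 5, 5, 6, 7
  1, 2, 3, 3, 4, 5, 6, 6, 7, 8
  1, 2, 3, 3, 4, 5, 6, 7, 8, 9
  1, 2, 3, 4, 5, 6, 7, 8, 9, 10

hence w(1..10) = (7, 5, 1, 9, 10, 6, 3, 2, 8, 4).

D(w) has 25 cells with 7 SE-corners; essential set:

[(1, 6, 0), (2, 4, 0), (5, 6, 2), (5, 8, 3), (6, 4, 1), (7, 2, 1), (9, 4, 3)]


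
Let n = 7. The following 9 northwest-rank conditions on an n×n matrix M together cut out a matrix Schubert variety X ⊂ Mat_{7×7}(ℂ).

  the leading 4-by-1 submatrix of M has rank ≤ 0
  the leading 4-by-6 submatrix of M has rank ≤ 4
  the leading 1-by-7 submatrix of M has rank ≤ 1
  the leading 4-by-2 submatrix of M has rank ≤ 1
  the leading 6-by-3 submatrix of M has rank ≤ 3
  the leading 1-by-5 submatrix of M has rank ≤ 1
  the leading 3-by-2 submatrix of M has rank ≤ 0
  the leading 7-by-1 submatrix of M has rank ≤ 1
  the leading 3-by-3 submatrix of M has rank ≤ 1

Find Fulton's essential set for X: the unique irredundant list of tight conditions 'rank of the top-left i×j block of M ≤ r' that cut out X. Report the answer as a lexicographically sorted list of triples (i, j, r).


Rank table r_w(7×7) implied by the 9 constraints:

  R[1]: 0  0  1  1  1  1  1
  R[2]: 0  0  1  2  2  2  2
  R[3]: 0  0  1  2  3  3  3
  R[4]: 0  1  2  3  4  4  4
  R[5]: 1  2  3  4  5  5  5
  R[6]: 1  2  3  4  5  6  6
  R[7]: 1  2  3  4  5  6  7

second differences of R give the permutation w = (3, 4, 5, 2, 1, 6, 7).

D(w) has 7 cells with 2 SE-corners; essential set:

[(3, 2, 0), (4, 1, 0)]


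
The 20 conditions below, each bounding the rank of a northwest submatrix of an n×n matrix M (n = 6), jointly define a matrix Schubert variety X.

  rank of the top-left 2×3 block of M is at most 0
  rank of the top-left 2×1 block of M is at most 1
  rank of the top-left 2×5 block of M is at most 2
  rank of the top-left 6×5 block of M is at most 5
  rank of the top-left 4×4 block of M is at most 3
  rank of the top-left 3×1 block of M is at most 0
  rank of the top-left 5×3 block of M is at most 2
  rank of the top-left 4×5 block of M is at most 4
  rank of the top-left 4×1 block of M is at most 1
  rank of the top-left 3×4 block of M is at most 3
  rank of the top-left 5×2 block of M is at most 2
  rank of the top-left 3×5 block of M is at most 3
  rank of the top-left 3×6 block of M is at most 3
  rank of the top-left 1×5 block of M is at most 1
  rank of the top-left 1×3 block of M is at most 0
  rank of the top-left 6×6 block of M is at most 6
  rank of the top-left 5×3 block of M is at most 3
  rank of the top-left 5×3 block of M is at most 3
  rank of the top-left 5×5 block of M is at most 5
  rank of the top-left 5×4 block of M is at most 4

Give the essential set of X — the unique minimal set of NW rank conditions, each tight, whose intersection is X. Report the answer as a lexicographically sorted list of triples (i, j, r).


Rank table r_w(6×6) implied by the 20 constraints:

  R[1]: 0 0 0 1 1 1
  R[2]: 0 0 0 1 2 2
  R[3]: 0 1 1 2 3 3
  R[4]: 1 2 2 3 4 4
  R[5]: 1 2 2 3 4 5
  R[6]: 1 2 3 4 5 6

second differences of R give the permutation w = (4, 5, 2, 1, 6, 3).

ℓ(w)=8; the 3 essential cells (i,j,r):

[(2, 3, 0), (3, 1, 0), (5, 3, 2)]


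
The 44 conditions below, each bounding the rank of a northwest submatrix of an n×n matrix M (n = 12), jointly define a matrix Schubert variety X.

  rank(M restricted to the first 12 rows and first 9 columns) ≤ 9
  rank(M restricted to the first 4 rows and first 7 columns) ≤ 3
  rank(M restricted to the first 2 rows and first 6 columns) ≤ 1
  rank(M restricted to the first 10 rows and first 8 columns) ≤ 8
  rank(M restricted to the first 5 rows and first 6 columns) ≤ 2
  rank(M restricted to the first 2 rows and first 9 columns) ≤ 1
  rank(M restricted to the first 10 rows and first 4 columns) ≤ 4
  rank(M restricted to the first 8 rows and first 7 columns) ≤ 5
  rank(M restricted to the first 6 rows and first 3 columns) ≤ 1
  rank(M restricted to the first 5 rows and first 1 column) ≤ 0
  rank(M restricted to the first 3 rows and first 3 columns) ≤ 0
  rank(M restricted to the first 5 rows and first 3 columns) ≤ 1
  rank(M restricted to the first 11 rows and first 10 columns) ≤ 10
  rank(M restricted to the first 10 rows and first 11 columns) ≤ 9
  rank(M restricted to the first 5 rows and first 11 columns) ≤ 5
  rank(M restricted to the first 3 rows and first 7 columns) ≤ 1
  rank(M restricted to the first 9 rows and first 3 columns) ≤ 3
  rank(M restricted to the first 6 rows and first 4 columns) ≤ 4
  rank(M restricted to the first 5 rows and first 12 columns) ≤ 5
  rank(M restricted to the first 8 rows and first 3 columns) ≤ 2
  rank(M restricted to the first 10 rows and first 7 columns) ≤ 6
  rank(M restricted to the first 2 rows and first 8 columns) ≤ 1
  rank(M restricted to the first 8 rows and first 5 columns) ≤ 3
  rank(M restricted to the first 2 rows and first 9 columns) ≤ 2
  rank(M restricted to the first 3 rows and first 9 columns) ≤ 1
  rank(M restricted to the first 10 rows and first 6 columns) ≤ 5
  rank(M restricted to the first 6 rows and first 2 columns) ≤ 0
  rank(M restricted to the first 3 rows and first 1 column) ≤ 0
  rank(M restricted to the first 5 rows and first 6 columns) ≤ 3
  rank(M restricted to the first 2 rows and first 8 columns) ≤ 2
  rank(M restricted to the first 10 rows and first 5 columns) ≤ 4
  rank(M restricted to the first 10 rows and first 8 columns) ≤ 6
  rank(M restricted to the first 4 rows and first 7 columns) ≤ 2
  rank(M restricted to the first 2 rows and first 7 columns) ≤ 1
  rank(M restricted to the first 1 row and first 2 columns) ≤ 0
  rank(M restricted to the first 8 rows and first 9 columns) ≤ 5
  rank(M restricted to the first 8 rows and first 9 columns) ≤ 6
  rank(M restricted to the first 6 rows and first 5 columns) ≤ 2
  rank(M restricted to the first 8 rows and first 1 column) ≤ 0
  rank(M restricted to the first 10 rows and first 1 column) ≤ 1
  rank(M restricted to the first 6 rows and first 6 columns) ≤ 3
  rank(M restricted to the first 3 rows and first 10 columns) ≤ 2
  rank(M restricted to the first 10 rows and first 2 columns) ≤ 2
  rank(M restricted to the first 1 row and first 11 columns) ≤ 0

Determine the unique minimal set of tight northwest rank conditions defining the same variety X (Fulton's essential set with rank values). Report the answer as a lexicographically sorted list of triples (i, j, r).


Recovering R(i,j) via the rank-extension bound from the 44 conditions:

  i=1: 0 0 0 0 0 0 0 0 0 0 0 1
  i=2: 0 0 0 1 1 1 1 1 1 1 1 2
  i=3: 0 0 0 1 1 1 1 1 1 2 2 3
  i=4: 0 0 1 2 2 2 2 2 2 3 3 4
  i=5: 0 0 1 2 2 2 3 3 3 4 4 5
  i=6: 0 0 1 2 2 3 4 4 4 5 5 6
  i=7: 0 1 2 3 3 4 5 5 5 6 6 7
  i=8: 0 1 2 3 3 4 5 5 5 6 7 8
  i=9: 1 2 3 4 4 5 6 6 6 7 8 9
  i=10: 1 2 3 4 4 5 6 6 7 8 9 10
  i=11: 1 2 3 4 5 6 7 7 8 9 10 11
  i=12: 1 2 3 4 5 6 7 8 9 10 11 12

second differences of R give the permutation w = (12, 4, 10, 3, 7, 6, 2, 11, 1, 9, 5, 8).

ℓ(w)=38; the 11 essential cells (i,j,r):

[(1, 11, 0), (3, 3, 0), (3, 9, 1), (5, 6, 2), (6, 2, 0), (6, 5, 2), (8, 1, 0), (8, 5, 3), (8, 9, 5), (10, 5, 4), (10, 8, 6)]


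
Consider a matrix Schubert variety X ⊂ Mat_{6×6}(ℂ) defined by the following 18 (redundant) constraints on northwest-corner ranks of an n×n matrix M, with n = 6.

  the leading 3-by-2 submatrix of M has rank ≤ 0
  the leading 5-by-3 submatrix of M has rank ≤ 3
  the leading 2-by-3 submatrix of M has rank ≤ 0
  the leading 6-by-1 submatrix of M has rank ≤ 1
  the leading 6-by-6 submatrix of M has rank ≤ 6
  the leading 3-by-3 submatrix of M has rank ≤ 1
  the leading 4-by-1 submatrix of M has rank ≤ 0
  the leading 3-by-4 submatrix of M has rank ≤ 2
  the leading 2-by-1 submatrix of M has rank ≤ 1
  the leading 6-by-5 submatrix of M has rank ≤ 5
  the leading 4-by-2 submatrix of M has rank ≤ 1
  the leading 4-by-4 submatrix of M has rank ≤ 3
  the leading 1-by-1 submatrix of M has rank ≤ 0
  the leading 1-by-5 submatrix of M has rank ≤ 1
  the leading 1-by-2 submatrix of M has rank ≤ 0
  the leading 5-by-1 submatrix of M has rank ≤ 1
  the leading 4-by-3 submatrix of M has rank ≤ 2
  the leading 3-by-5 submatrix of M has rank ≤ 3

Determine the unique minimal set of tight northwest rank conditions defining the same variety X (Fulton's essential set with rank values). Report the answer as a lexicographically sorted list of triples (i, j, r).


The tightest implied rank at each (i,j), from the 18 conditions:

  0 0 0 1 1 1
  0 0 0 1 2 2
  0 0 1 2 3 3
  0 1 2 3 4 4
  1 2 3 4 5 5
  1 2 3 4 5 6

giving w = (4, 5, 3, 2, 1, 6) via Δ²R.

D(w) has 9 cells with 3 SE-corners; essential set:

[(2, 3, 0), (3, 2, 0), (4, 1, 0)]


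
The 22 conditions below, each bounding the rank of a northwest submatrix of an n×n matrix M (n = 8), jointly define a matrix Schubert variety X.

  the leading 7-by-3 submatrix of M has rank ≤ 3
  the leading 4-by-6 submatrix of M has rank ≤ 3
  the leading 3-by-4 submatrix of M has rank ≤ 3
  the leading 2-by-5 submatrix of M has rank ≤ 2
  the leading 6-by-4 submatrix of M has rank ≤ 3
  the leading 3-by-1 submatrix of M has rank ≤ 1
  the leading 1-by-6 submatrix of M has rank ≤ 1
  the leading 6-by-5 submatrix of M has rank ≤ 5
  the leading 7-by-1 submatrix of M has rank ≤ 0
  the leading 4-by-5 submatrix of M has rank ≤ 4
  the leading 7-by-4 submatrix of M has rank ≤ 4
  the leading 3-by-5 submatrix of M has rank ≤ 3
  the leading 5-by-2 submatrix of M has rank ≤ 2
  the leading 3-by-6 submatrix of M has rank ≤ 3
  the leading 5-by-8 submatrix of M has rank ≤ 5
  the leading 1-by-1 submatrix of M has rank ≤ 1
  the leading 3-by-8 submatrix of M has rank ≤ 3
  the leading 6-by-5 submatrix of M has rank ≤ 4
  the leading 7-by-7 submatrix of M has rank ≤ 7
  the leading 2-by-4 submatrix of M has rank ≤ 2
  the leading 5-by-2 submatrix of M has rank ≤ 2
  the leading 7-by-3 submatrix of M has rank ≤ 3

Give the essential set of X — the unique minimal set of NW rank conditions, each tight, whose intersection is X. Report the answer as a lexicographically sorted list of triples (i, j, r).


Propagating the 22 rank bounds to every northwest block:

  row 1: 0 | 1 | 1 | 1 | 1 | 1 | 1 | 1
  row 2: 0 | 1 | 2 | 2 | 2 | 2 | 2 | 2
  row 3: 0 | 1 | 2 | 3 | 3 | 3 | 3 | 3
  row 4: 0 | 1 | 2 | 3 | 3 | 3 | 4 | 4
  row 5: 0 | 1 | 2 | 3 | 4 | 4 | 5 | 5
  row 6: 0 | 1 | 2 | 3 | 4 | 5 | 6 | 6
  row 7: 0 | 1 | 2 | 3 | 4 | 5 | 6 | 7
  row 8: 1 | 2 | 3 | 4 | 5 | 6 | 7 | 8

reading off 1-entries of Δ²R: w = (2, 3, 4, 7, 5, 6, 8, 1).

|D(w)|=9, |Ess(w)|=2:

[(4, 6, 3), (7, 1, 0)]


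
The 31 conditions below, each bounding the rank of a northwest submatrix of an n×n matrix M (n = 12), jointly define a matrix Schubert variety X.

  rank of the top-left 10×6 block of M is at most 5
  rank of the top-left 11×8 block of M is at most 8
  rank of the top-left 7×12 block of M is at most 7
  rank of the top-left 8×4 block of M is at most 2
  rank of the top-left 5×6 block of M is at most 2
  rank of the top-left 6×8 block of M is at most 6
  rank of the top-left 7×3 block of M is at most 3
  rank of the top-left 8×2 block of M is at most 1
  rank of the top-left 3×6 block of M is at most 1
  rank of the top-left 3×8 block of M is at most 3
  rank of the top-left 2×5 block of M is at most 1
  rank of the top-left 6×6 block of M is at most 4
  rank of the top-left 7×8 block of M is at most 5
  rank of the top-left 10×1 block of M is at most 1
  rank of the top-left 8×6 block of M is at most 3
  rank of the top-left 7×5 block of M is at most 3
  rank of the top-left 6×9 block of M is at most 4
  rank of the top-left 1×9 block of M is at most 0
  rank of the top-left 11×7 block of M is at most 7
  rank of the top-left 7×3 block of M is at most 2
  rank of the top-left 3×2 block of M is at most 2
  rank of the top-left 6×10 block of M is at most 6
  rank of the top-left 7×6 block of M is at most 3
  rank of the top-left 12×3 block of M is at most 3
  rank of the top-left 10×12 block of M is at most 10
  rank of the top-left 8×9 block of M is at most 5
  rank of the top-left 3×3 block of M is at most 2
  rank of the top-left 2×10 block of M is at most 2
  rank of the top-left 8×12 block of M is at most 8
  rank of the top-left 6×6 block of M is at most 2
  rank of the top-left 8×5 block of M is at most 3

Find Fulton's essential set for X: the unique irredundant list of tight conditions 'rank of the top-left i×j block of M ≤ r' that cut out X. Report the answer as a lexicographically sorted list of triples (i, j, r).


Propagating the 31 rank bounds to every northwest block:

  row 1: 0 0 0 0 0 0 0 0 0 1 1 1
  row 2: 1 1 1 1 1 1 1 1 1 2 2 2
  row 3: 1 1 1 1 1 1 2 2 2 3 3 3
  row 4: 1 1 2 2 2 2 3 3 3 4 4 4
  row 5: 1 1 2 2 2 2 3 4 4 5 5 5
  row 6: 1 1 2 2 2 2 3 4 4 5 6 6
  row 7: 1 1 2 2 3 3 4 5 5 6 7 7
  row 8: 1 1 2 2 3 3 4 5 5 6 7 8
  row 9: 1 2 3 3 4 4 5 6 6 7 8 9
  row 10: 1 2 3 4 5 5 6 7 7 8 9 10
  row 11: 1 2 3 4 5 6 7 8 8 9 10 11
  row 12: 1 2 3 4 5 6 7 8 9 10 11 12

second differences of R give the permutation w = (10, 1, 7, 3, 8, 11, 5, 12, 2, 4, 6, 9).

|D(w)|=30, |Ess(w)|=8:

[(1, 9, 0), (3, 6, 1), (6, 6, 2), (6, 9, 4), (8, 2, 1), (8, 4, 2), (8, 6, 3), (8, 9, 5)]


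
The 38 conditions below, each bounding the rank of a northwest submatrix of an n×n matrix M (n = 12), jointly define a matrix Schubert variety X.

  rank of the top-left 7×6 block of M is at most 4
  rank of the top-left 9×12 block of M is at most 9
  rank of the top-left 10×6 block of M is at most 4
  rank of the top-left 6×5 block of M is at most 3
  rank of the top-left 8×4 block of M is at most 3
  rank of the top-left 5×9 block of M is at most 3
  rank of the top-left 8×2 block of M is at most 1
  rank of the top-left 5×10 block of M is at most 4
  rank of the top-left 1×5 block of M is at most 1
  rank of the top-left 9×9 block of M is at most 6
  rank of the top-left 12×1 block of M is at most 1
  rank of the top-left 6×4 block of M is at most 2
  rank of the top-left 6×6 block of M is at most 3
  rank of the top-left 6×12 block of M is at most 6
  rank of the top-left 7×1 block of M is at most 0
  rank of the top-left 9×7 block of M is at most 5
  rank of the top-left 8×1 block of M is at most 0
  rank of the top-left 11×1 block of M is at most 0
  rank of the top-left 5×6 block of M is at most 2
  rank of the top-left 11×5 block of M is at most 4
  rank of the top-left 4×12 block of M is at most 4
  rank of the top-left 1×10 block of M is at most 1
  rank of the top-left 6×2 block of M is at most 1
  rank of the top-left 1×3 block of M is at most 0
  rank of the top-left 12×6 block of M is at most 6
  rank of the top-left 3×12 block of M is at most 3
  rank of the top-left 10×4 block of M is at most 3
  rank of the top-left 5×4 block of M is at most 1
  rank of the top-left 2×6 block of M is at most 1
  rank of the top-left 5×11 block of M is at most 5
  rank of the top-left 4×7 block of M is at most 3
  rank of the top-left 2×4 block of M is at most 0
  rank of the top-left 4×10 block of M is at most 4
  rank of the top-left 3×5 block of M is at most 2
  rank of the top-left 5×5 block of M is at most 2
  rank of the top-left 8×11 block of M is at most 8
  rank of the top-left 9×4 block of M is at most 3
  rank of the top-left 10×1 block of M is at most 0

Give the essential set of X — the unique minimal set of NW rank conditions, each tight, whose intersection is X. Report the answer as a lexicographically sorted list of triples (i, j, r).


Reconstructing r_w from the 38 given conditions:

  row 1: 0 | 0 | 0 | 0 | 1 | 1 | 1 | 1 | 1 | 1 | 1 | 1
  row 2: 0 | 0 | 0 | 0 | 1 | 1 | 2 | 2 | 2 | 2 | 2 | 2
  row 3: 0 | 1 | 1 | 1 | 2 | 2 | 3 | 3 | 3 | 3 | 3 | 3
  row 4: 0 | 1 | 1 | 1 | 2 | 2 | 3 | 3 | 3 | 4 | 4 | 4
  row 5: 0 | 1 | 1 | 1 | 2 | 2 | 3 | 3 | 3 | 4 | 5 | 5
  row 6: 0 | 1 | 2 | 2 | 3 | 3 | 4 | 4 | 4 | 5 | 6 | 6
  row 7: 0 | 1 | 2 | 3 | 4 | 4 | 5 | 5 | 5 | 6 | 7 | 7
  row 8: 0 | 1 | 2 | 3 | 4 | 4 | 5 | 6 | 6 | 7 | 8 | 8
  row 9: 0 | 1 | 2 | 3 | 4 | 4 | 5 | 6 | 6 | 7 | 8 | 9
  row 10: 0 | 1 | 2 | 3 | 4 | 4 | 5 | 6 | 7 | 8 | 9 | 10
  row 11: 0 | 1 | 2 | 3 | 4 | 5 | 6 | 7 | 8 | 9 | 10 | 11
  row 12: 1 | 2 | 3 | 4 | 5 | 6 | 7 | 8 | 9 | 10 | 11 | 12

so w = (5, 7, 2, 10, 11, 3, 4, 8, 12, 9, 6, 1).

|D(w)|=32, |Ess(w)|=8:

[(2, 4, 0), (2, 6, 1), (5, 4, 1), (5, 6, 2), (5, 9, 3), (9, 9, 6), (10, 6, 4), (11, 1, 0)]


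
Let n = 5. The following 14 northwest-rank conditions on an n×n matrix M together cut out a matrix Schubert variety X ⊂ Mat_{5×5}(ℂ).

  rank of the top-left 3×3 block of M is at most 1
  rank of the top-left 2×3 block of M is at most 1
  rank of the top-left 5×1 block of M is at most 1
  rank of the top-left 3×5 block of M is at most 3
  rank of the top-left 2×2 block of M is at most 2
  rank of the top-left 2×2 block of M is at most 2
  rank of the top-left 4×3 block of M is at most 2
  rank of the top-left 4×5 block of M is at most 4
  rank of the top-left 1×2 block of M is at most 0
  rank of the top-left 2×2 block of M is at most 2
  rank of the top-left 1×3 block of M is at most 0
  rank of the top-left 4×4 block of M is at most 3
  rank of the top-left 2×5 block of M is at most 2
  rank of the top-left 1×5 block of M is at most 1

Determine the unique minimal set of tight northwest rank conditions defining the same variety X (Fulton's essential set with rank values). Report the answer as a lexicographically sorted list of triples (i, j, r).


Reconstructing r_w from the 14 given conditions:

  R[1]: 0 0 0 1 1
  R[2]: 1 1 1 2 2
  R[3]: 1 1 1 2 3
  R[4]: 1 2 2 3 4
  R[5]: 1 2 3 4 5

the unique w with this rank table is (4, 1, 5, 2, 3).

|D(w)|=5, |Ess(w)|=2:

[(1, 3, 0), (3, 3, 1)]


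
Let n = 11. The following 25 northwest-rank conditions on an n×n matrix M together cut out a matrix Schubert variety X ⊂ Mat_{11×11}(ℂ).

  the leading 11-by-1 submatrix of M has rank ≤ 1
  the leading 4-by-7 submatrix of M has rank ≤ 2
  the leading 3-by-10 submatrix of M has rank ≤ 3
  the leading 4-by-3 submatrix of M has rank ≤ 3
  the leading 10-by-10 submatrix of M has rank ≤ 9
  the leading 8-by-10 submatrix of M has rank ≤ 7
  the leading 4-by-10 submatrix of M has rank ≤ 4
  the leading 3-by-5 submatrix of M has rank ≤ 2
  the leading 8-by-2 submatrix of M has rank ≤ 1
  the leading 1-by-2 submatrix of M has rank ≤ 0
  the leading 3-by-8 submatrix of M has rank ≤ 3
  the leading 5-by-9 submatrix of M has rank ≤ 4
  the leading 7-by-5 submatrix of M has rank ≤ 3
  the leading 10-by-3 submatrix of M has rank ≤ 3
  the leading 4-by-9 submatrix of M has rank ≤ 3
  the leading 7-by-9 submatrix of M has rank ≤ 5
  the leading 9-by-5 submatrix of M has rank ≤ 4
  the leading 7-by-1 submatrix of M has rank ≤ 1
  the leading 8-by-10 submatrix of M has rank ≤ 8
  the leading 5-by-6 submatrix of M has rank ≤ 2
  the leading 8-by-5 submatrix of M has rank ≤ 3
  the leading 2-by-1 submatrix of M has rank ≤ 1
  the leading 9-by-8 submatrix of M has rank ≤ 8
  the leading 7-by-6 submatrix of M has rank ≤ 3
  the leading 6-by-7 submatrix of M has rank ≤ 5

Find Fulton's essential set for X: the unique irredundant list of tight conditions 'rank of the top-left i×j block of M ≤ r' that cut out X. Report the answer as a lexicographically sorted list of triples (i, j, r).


Recovering R(i,j) via the rank-extension bound from the 25 conditions:

  R[1]: 0  0  1  1  1  1  1  1  1  1  1
  R[2]: 1  1  2  2  2  2  2  2  2  2  2
  R[3]: 1  1  2  2  2  2  2  3  3  3  3
  R[4]: 1  1  2  2  2  2  2  3  3  4  4
  R[5]: 1  1  2  2  2  2  3  4  4  5  5
  R[6]: 1  1  2  3  3  3  4  5  5  6  6
  R[7]: 1  1  2  3  3  3  4  5  5  6  7
  R[8]: 1  1  2  3  3  4  5  6  6  7  8
  R[9]: 1  2  3  4  4  5  6  7  7  8  9
  R[10]: 1  2  3  4  5  6  7  8  8  9  10
  R[11]: 1  2  3  4  5  6  7  8  9  10  11

hence w(1..11) = (3, 1, 8, 10, 7, 4, 11, 6, 2, 5, 9).

ℓ(w)=24; the 8 essential cells (i,j,r):

[(1, 2, 0), (4, 7, 2), (4, 9, 3), (5, 6, 2), (7, 6, 3), (7, 9, 5), (8, 2, 1), (8, 5, 3)]


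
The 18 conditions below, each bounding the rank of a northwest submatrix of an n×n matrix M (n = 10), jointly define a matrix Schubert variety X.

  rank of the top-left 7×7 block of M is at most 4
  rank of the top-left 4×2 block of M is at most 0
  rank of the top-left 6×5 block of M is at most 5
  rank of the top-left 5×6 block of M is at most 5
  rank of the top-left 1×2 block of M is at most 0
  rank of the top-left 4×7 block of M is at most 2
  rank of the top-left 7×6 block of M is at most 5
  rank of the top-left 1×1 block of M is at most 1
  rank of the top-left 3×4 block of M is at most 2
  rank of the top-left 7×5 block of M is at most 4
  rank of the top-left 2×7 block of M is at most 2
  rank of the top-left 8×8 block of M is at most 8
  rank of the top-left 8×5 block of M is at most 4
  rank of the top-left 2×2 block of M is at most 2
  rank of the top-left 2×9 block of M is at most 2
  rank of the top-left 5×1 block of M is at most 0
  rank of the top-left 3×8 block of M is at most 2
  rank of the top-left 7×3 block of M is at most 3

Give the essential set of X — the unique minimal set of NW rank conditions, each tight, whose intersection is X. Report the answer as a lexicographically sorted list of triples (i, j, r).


The tightest implied rank at each (i,j), from the 18 conditions:

  row 1: 0 0 1 1 1 1 1 1 1 1
  row 2: 0 0 1 2 2 2 2 2 2 2
  row 3: 0 0 1 2 2 2 2 2 3 3
  row 4: 0 0 1 2 2 2 2 3 4 4
  row 5: 0 1 2 3 3 3 3 4 5 5
  row 6: 1 2 3 4 4 4 4 5 6 6
  row 7: 1 2 3 4 4 4 4 5 6 7
  row 8: 1 2 3 4 4 5 5 6 7 8
  row 9: 1 2 3 4 5 6 6 7 8 9
  row 10: 1 2 3 4 5 6 7 8 9 10

second differences of R give the permutation w = (3, 4, 9, 8, 2, 1, 10, 6, 5, 7).

Fulton essential set (6 of the 20 Rothe cells):

[(3, 8, 2), (4, 2, 0), (4, 7, 2), (5, 1, 0), (7, 7, 4), (8, 5, 4)]


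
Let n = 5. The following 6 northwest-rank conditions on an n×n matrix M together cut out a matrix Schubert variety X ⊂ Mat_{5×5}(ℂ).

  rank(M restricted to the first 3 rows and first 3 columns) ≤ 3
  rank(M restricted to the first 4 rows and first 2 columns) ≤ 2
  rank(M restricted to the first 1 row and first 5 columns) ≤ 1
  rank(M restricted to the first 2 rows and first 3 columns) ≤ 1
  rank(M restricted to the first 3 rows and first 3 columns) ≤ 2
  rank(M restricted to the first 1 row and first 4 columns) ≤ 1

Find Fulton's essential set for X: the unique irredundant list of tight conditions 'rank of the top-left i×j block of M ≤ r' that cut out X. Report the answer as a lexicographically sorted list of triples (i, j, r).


Recovering R(i,j) via the rank-extension bound from the 6 conditions:

  i=1: 1, 1, 1, 1, 1
  i=2: 1, 1, 1, 2, 2
  i=3: 1, 2, 2, 3, 3
  i=4: 1, 2, 3, 4, 4
  i=5: 1, 2, 3, 4, 5

giving w = (1, 4, 2, 3, 5) via Δ²R.

ℓ(w)=2; the 1 essential cell (i,j,r):

[(2, 3, 1)]


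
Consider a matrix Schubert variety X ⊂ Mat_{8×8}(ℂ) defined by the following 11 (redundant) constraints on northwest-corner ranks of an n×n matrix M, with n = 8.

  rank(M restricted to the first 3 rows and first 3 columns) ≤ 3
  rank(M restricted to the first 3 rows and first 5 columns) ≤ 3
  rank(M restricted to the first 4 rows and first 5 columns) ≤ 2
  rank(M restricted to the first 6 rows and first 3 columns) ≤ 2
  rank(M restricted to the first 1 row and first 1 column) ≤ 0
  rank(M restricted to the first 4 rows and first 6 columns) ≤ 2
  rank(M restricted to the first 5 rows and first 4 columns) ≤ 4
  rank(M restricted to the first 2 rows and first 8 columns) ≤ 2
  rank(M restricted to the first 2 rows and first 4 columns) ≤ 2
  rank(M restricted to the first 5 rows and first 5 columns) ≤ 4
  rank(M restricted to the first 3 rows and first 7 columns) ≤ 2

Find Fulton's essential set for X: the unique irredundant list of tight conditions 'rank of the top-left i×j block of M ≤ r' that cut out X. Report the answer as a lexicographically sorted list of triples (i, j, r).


Recovering R(i,j) via the rank-extension bound from the 11 conditions:

  R[1]: 0, 1, 1, 1, 1, 1, 1, 1
  R[2]: 1, 2, 2, 2, 2, 2, 2, 2
  R[3]: 1, 2, 2, 2, 2, 2, 2, 3
  R[4]: 1, 2, 2, 2, 2, 2, 3, 4
  R[5]: 1, 2, 2, 3, 3, 3, 4, 5
  R[6]: 1, 2, 2, 3, 4, 4, 5, 6
  R[7]: 1, 2, 3, 4, 5, 5, 6, 7
  R[8]: 1, 2, 3, 4, 5, 6, 7, 8

hence w(1..8) = (2, 1, 8, 7, 4, 5, 3, 6).

D(w) has 12 cells with 4 SE-corners; essential set:

[(1, 1, 0), (3, 7, 2), (4, 6, 2), (6, 3, 2)]


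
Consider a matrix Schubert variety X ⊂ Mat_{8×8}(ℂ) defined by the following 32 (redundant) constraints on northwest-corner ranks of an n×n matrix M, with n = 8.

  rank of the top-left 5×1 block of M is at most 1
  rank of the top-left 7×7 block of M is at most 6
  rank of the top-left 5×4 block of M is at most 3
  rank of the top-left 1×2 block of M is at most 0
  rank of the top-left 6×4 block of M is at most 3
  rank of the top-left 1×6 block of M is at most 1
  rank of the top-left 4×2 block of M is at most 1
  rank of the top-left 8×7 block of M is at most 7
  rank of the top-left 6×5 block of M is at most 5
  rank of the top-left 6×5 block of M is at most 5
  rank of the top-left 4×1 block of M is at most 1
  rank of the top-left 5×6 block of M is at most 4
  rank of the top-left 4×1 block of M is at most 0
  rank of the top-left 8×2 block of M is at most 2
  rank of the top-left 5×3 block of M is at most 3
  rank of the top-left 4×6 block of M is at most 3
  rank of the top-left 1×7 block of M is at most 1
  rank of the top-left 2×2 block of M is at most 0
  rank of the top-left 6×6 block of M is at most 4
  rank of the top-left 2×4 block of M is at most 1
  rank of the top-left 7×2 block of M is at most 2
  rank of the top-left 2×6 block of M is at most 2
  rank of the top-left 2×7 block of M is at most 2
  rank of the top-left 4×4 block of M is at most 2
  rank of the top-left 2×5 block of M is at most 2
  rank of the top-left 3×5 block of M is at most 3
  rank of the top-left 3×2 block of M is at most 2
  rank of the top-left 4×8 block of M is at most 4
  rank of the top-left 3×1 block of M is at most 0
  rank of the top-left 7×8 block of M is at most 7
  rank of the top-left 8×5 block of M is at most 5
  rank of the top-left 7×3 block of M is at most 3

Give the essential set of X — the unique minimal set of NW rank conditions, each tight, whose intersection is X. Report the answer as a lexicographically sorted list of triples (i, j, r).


Rank table r_w(8×8) implied by the 32 constraints:

  row 1: 0  0  1  1  1  1  1  1
  row 2: 0  0  1  1  2  2  2  2
  row 3: 0  1  2  2  3  3  3  3
  row 4: 0  1  2  2  3  3  4  4
  row 5: 1  2  3  3  4  4  5  5
  row 6: 1  2  3  3  4  4  5  6
  row 7: 1  2  3  4  5  5  6  7
  row 8: 1  2  3  4  5  6  7  8

so w = (3, 5, 2, 7, 1, 8, 4, 6).

Fulton essential set (7 of the 11 Rothe cells):

[(2, 2, 0), (2, 4, 1), (4, 1, 0), (4, 4, 2), (4, 6, 3), (6, 4, 3), (6, 6, 4)]


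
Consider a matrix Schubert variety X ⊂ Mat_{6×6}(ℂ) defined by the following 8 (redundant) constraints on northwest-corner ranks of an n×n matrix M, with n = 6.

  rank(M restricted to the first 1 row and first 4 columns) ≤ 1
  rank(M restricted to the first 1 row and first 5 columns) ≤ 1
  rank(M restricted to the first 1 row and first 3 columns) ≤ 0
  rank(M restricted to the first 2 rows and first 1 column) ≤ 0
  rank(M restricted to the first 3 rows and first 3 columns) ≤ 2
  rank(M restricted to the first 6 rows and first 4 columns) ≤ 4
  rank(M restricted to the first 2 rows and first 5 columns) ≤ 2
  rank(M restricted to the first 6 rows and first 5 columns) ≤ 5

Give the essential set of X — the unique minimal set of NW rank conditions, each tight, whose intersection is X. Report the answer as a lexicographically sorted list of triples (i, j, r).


Recovering R(i,j) via the rank-extension bound from the 8 conditions:

  i=1: 0, 0, 0, 1, 1, 1
  i=2: 0, 1, 1, 2, 2, 2
  i=3: 1, 2, 2, 3, 3, 3
  i=4: 1, 2, 3, 4, 4, 4
  i=5: 1, 2, 3, 4, 5, 5
  i=6: 1, 2, 3, 4, 5, 6

second differences of R give the permutation w = (4, 2, 1, 3, 5, 6).

ℓ(w)=4; the 2 essential cells (i,j,r):

[(1, 3, 0), (2, 1, 0)]
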